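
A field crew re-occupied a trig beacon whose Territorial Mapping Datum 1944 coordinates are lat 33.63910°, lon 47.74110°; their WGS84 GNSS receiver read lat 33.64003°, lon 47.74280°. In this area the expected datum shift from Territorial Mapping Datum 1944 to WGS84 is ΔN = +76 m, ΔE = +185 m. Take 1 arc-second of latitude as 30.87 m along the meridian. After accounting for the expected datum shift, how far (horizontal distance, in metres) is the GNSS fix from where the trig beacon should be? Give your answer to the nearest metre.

39 m

Observed coordinate differences: Δφ = +0.00093°, Δλ = +0.00170°.
Converting to metres (1° lat = 111132 m, cos φ = 0.832543): observed ΔN = 103.4 m, observed ΔE = 157.3 m.
Subtracting the expected shift leaves a residual of 103.4 − (76) = 27.4 m north and 157.3 − (185) = -27.7 m east.
Residual distance = √(27.4² + (-27.7)²) = 38.9 m.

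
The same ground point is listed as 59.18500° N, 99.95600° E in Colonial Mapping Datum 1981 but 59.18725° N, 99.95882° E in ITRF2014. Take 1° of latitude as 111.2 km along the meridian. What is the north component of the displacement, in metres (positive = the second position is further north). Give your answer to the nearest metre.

Δφ = 59.18725° − 59.18500° = +0.00225°; Δλ = 99.95882° − 99.95600° = +0.00282°.
ΔN = Δφ × 111200 = 250.2 m; ΔE = Δλ × 111200 × cos(59.18500°) = +0.00282 × 111200 × 0.512268 = 160.6 m.

ΔN = 250 m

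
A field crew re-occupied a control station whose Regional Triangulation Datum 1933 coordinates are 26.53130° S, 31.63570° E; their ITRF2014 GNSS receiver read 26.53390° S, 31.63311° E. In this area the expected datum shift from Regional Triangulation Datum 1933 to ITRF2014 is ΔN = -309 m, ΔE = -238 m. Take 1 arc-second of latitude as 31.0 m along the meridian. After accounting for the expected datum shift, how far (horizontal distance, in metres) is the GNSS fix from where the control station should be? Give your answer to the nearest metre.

28 m

Observed coordinate differences: Δφ = -0.00260°, Δλ = -0.00259°.
Converting to metres (1° lat = 111600 m, cos φ = 0.894690): observed ΔN = -290.2 m, observed ΔE = -258.6 m.
Subtracting the expected shift leaves a residual of -290.2 − (-309) = 18.8 m north and -258.6 − (-238) = -20.6 m east.
Residual distance = √(18.8² + (-20.6)²) = 27.9 m.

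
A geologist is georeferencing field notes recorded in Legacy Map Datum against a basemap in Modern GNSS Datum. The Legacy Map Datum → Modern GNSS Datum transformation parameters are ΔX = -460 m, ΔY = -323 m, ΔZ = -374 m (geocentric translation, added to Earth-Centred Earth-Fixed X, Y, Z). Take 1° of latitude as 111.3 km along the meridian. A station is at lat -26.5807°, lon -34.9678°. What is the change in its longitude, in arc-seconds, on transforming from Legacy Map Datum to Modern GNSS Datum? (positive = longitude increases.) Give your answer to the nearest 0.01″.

sin φ = -0.447458, cos φ = 0.894305, sin λ = -0.573116, cos λ = 0.819474.
East component: ΔE = −sin λ·ΔX + cos λ·ΔY = −(-0.573116)(-460) + (0.819474)(-323) = -528.32 m.
1° of latitude spans 111300 m; at latitude φ, 1° of longitude spans that × cos φ = 99536.1 m, so Δλ = -528.32 / 99536.1 × 3600 = -19.108″.

Δλ = -19.11″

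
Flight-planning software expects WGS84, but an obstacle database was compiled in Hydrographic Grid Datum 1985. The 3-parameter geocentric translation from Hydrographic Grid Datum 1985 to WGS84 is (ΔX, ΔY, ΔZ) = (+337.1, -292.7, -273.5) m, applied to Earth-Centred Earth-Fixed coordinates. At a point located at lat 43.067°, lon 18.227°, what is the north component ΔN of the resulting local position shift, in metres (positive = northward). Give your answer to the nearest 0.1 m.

ΔN = -355.9 m

The local north axis is (−sin φ cos λ, −sin φ sin λ, cos φ), giving ΔN = -218.640 + 62.516 − 199.807 = -355.93 m.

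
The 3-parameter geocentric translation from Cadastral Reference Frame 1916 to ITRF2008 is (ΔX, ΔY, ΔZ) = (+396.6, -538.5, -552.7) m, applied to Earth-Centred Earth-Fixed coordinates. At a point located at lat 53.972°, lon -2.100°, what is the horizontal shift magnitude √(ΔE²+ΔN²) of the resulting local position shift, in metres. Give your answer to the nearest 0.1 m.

The local east axis at (φ, λ) is (−sin λ, cos λ, 0), so ΔE = −sin(-2.100°)·396.6 + cos(-2.100°)·(-538.5) = -523.61 m.
The local north axis is (−sin φ cos λ, −sin φ sin λ, cos φ), giving ΔN = -320.527 − 15.958 − 325.087 = -661.57 m.
Horizontal magnitude = √(ΔE² + ΔN²) = √((-523.61)² + (-661.57)²) = 843.71 m.

843.7 m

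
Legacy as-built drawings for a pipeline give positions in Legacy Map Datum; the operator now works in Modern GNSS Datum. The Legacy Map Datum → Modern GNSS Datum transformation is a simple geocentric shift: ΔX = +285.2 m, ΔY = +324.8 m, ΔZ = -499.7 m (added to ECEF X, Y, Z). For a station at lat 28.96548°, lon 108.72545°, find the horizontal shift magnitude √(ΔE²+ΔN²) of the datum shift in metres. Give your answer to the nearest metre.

The local east axis at (φ, λ) is (−sin λ, cos λ, 0), so ΔE = −sin(108.72545°)·285.2 + cos(108.72545°)·324.8 = -374.38 m.
The local north axis is (−sin φ cos λ, −sin φ sin λ, cos φ), giving ΔN = 44.340 − 148.969 − 437.193 = -541.82 m.
Horizontal magnitude = √(ΔE² + ΔN²) = √((-374.38)² + (-541.82)²) = 658.58 m.

659 m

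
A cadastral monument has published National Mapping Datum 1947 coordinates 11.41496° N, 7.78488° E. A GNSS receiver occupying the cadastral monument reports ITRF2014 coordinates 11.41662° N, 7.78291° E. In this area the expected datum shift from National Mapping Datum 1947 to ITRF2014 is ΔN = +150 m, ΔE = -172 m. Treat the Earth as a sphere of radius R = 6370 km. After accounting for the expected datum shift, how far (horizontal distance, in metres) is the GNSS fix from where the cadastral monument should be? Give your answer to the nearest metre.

55 m

Observed coordinate differences: Δφ = +0.00166°, Δλ = -0.00197°.
Converting to metres (1° lat = 111177 m, cos φ = 0.980220): observed ΔN = 184.6 m, observed ΔE = -214.7 m.
Subtracting the expected shift leaves a residual of 184.6 − (150) = 34.6 m north and -214.7 − (-172) = -42.7 m east.
Residual distance = √(34.6² + (-42.7)²) = 54.9 m.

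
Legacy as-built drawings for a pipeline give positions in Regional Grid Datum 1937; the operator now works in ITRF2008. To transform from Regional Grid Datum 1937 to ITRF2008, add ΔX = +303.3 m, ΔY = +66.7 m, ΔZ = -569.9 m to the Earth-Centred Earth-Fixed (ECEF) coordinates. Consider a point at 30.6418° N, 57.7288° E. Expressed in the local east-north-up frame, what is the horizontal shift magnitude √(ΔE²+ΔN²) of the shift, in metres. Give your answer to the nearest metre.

At φ = 30.6418°, λ = 57.7288°: sin φ = 0.509669, cos φ = 0.860370, sin λ = 0.845530, cos λ = 0.533927.
ΔE = −sin λ·ΔX + cos λ·ΔY = −(0.845530)·(303.3) + (0.533927)·(66.7) = -220.84 m.
ΔN = −sin φ cos λ·ΔX − sin φ sin λ·ΔY + cos φ·ΔZ = −(0.509669)(0.533927)(303.3) − (0.509669)(0.845530)(66.7) + (0.860370)(-569.9) = -601.60 m.
Horizontal magnitude = √(ΔE² + ΔN²) = √((-220.84)² + (-601.60)²) = 640.86 m.

641 m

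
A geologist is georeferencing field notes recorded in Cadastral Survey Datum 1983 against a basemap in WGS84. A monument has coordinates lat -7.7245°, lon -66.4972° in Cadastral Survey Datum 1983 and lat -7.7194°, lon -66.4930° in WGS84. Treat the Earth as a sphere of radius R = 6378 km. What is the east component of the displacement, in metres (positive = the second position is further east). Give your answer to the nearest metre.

Δφ = -7.7194° − -7.7245° = +0.0051°; Δλ = -66.4930° − -66.4972° = +0.0042°.
1° along a meridian = πR/180 = 111317 m.
ΔN = Δφ × 111317 = 567.7 m; ΔE = Δλ × 111317 × cos(-7.7245°) = +0.0042 × 111317 × 0.990926 = 463.3 m.

ΔE = 463 m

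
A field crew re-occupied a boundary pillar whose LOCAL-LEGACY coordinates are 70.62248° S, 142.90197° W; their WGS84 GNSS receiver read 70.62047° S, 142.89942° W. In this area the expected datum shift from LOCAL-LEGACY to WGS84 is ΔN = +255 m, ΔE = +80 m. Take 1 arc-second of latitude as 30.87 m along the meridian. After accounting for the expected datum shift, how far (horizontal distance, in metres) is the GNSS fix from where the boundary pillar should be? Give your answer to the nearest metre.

Observed coordinate differences: Δφ = +0.00201°, Δλ = +0.00255°.
Converting to metres (1° lat = 111132 m, cos φ = 0.331791): observed ΔN = 223.4 m, observed ΔE = 94.0 m.
Subtracting the expected shift leaves a residual of 223.4 − (255) = -31.6 m north and 94.0 − (80) = 14.0 m east.
Residual distance = √((-31.6)² + 14.0²) = 34.6 m.

35 m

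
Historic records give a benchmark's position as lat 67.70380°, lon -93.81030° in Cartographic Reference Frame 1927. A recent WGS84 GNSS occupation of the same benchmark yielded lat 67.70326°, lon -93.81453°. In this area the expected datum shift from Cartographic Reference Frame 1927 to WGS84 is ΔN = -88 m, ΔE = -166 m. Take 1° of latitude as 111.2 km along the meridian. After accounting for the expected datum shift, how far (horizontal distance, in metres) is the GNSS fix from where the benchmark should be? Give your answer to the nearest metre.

31 m

Observed coordinate differences: Δφ = -0.00054°, Δλ = -0.00423°.
Converting to metres (1° lat = 111200 m, cos φ = 0.379395): observed ΔN = -60.0 m, observed ΔE = -178.5 m.
Subtracting the expected shift leaves a residual of -60.0 − (-88) = 28.0 m north and -178.5 − (-166) = -12.5 m east.
Residual distance = √(28.0² + (-12.5)²) = 30.6 m.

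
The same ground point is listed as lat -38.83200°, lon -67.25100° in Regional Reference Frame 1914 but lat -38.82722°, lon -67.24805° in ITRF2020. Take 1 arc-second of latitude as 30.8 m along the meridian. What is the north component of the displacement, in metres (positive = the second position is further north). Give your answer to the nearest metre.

ΔN = 530 m

Δφ = -38.82722° − -38.83200° = +0.00478°; Δλ = -67.24805° − -67.25100° = +0.00295°.
1° of latitude = 3600 × 30.80 = 110880 m.
ΔN = Δφ × 110880 = 530.0 m; ΔE = Δλ × 110880 × cos(-38.83200°) = +0.00295 × 110880 × 0.778988 = 254.8 m.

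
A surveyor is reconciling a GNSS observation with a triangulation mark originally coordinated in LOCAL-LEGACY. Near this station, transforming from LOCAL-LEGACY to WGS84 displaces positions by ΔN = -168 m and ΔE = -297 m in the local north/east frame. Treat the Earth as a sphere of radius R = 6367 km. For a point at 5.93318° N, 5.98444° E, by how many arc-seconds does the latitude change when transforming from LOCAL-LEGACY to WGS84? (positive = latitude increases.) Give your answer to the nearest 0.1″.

Δφ = -5.4″

On a sphere of radius R, 1 rad of latitude = R, so Δφ = ΔN / R = -168.0 / 6367000 = -2.6386e-05 rad = -5.443″.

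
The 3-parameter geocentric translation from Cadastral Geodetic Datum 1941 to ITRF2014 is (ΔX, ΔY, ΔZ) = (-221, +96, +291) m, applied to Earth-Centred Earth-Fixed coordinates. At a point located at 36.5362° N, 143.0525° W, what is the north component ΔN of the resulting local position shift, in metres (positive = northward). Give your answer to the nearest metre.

The local north axis is (−sin φ cos λ, −sin φ sin λ, cos φ), giving ΔN = -105.147 + 34.353 + 233.813 = 163.02 m.

ΔN = 163 m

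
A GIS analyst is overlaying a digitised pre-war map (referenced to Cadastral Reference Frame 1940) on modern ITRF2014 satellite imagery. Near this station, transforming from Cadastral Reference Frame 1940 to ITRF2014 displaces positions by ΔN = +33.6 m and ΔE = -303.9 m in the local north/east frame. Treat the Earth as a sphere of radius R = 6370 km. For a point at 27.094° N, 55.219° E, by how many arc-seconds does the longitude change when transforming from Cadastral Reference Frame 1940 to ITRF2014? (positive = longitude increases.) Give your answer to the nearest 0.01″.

At latitude 27.094°, cos φ = 0.890261.
One radian of longitude at latitude φ spans R cos φ, so Δλ = ΔE / (R cos φ) = -303.9 / (6370000 × 0.890261) = -5.3589e-05 rad = -11.053″.

Δλ = -11.05″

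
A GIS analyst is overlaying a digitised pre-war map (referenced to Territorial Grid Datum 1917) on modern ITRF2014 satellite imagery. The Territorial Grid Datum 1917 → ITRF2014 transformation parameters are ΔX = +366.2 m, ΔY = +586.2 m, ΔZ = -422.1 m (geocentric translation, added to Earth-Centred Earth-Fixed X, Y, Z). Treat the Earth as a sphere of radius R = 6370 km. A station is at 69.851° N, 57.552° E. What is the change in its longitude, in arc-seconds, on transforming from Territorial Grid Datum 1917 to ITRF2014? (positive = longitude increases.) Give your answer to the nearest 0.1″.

Δλ = 0.5″

sin φ = 0.938800, cos φ = 0.344463, sin λ = 0.843879, cos λ = 0.536534.
East component: ΔE = −sin λ·ΔX + cos λ·ΔY = −(0.843879)(366.2) + (0.536534)(586.2) = 5.49 m.
1° of latitude spans πR/180 = 111177 m; at latitude φ, 1° of longitude spans that × cos φ = 38296.5 m, so Δλ = 5.49 / 38296.5 × 3600 = 0.516″.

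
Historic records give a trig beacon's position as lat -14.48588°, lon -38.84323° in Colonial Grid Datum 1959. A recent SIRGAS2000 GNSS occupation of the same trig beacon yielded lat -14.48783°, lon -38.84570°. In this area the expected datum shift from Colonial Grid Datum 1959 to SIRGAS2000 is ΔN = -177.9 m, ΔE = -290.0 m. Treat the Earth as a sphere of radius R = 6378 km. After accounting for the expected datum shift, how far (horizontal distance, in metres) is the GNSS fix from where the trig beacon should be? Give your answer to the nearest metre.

46 m

Observed coordinate differences: Δφ = -0.00195°, Δλ = -0.00247°.
Converting to metres (1° lat = 111317 m, cos φ = 0.968209): observed ΔN = -217.1 m, observed ΔE = -266.2 m.
Subtracting the expected shift leaves a residual of -217.1 − (-177.9) = -39.2 m north and -266.2 − (-290.0) = 23.8 m east.
Residual distance = √((-39.2)² + 23.8²) = 45.8 m.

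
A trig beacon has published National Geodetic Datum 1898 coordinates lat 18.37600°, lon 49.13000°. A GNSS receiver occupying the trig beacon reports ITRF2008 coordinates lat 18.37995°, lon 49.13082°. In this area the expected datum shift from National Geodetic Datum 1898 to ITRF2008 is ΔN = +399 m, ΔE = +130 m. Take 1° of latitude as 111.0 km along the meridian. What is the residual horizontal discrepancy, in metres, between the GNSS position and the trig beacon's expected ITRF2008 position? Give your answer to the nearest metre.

Observed coordinate differences: Δφ = +0.00395°, Δλ = +0.00082°.
Converting to metres (1° lat = 111000 m, cos φ = 0.949008): observed ΔN = 438.4 m, observed ΔE = 86.4 m.
Subtracting the expected shift leaves a residual of 438.4 − (399) = 39.4 m north and 86.4 − (130) = -43.6 m east.
Residual distance = √(39.4² + (-43.6)²) = 58.8 m.

59 m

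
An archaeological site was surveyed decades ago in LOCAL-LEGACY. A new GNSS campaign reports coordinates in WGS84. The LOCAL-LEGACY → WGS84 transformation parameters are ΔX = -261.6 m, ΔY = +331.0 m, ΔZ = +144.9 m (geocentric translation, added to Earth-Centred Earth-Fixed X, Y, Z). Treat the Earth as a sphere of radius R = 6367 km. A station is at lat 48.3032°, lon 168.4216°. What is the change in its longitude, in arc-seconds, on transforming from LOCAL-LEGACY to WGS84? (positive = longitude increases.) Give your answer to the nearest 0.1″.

sin φ = 0.746675, cos φ = 0.665189, sin λ = 0.200709, cos λ = -0.979651.
East component: ΔE = −sin λ·ΔX + cos λ·ΔY = −(0.200709)(-261.6) + (-0.979651)(331.0) = -271.76 m.
1° of latitude spans πR/180 = 111125 m; at latitude φ, 1° of longitude spans that × cos φ = 73919.2 m, so Δλ = -271.76 / 73919.2 × 3600 = -13.235″.

Δλ = -13.2″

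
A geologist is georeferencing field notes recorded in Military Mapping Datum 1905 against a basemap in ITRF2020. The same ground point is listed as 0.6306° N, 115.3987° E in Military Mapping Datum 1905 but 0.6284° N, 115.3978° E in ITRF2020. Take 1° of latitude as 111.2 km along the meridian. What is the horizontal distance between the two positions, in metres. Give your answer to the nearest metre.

Δφ = 0.6284° − 0.6306° = -0.0022°; Δλ = 115.3978° − 115.3987° = -0.0009°.
ΔN = Δφ × 111200 = -244.6 m; ΔE = Δλ × 111200 × cos(0.6306°) = -0.0009 × 111200 × 0.999939 = -100.1 m.
Distance = √(ΔE² + ΔN²) = √((-100.1)² + (-244.6)²) = 264.3 m.

264 m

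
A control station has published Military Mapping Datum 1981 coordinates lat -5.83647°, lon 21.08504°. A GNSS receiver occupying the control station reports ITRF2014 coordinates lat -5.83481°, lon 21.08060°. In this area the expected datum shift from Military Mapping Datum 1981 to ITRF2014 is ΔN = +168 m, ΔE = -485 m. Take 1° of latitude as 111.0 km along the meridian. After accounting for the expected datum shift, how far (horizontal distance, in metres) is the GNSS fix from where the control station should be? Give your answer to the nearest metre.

Observed coordinate differences: Δφ = +0.00166°, Δλ = -0.00444°.
Converting to metres (1° lat = 111000 m, cos φ = 0.994816): observed ΔN = 184.3 m, observed ΔE = -490.3 m.
Subtracting the expected shift leaves a residual of 184.3 − (168) = 16.3 m north and -490.3 − (-485) = -5.3 m east.
Residual distance = √(16.3² + (-5.3)²) = 17.1 m.

17 m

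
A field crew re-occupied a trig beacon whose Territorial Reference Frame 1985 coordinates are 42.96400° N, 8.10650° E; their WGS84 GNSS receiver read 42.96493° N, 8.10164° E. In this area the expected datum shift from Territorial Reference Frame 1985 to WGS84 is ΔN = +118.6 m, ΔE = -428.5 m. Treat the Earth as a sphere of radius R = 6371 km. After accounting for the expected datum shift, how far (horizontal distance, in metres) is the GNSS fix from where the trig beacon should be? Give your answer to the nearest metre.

36 m

Observed coordinate differences: Δφ = +0.00093°, Δλ = -0.00486°.
Converting to metres (1° lat = 111195 m, cos φ = 0.731782): observed ΔN = 103.4 m, observed ΔE = -395.5 m.
Subtracting the expected shift leaves a residual of 103.4 − (118.6) = -15.2 m north and -395.5 − (-428.5) = 33.0 m east.
Residual distance = √((-15.2)² + 33.0²) = 36.4 m.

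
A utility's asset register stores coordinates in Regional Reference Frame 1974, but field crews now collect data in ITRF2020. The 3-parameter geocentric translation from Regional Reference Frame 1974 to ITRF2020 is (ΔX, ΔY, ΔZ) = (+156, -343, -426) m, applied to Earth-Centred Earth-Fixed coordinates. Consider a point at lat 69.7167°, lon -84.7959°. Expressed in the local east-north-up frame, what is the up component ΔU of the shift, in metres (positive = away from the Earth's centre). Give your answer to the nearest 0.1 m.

ΔU = -276.3 m

At φ = 69.7167°, λ = -84.7959°: sin φ = 0.937990, cos φ = 0.346662, sin λ = -0.995878, cos λ = 0.090704.
ΔU = cos φ cos λ·ΔX + cos φ sin λ·ΔY + sin φ·ΔZ = (0.346662)(0.090704)(156) + (0.346662)(-0.995878)(-343) + (0.937990)(-426) = -276.26 m.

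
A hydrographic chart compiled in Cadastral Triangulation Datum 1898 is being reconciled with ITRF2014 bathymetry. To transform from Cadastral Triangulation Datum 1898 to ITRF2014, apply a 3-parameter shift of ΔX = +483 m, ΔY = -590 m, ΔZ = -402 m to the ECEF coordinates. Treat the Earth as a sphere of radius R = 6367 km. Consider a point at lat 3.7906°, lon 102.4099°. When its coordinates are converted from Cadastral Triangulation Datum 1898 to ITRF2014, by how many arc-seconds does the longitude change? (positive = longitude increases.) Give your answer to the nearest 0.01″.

sin φ = 0.066110, cos φ = 0.997812, sin λ = 0.976635, cos λ = -0.214904.
East component: ΔE = −sin λ·ΔX + cos λ·ΔY = −(0.976635)(483) + (-0.214904)(-590) = -344.92 m.
1° of latitude spans πR/180 = 111125 m; at latitude φ, 1° of longitude spans that × cos φ = 110882.0 m, so Δλ = -344.92 / 110882.0 × 3600 = -11.199″.

Δλ = -11.20″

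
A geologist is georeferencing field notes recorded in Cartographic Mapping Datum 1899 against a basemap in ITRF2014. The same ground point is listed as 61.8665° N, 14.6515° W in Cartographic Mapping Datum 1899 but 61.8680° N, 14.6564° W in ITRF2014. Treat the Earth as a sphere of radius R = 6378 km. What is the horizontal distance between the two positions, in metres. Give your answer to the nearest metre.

307 m

Δφ = 61.8680° − 61.8665° = +0.0015°; Δλ = -14.6564° − -14.6515° = -0.0049°.
1° along a meridian = πR/180 = 111317 m.
ΔN = Δφ × 111317 = 167.0 m; ΔE = Δλ × 111317 × cos(61.8665°) = -0.0049 × 111317 × 0.471528 = -257.2 m.
Distance = √(ΔE² + ΔN²) = √((-257.2)² + 167.0²) = 306.6 m.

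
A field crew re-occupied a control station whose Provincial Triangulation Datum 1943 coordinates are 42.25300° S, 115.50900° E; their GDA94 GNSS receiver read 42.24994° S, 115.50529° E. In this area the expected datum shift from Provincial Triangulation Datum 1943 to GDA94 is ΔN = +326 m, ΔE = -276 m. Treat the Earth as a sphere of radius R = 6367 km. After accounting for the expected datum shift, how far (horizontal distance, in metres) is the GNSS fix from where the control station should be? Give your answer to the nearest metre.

Observed coordinate differences: Δφ = +0.00306°, Δλ = -0.00371°.
Converting to metres (1° lat = 111125 m, cos φ = 0.740183): observed ΔN = 340.0 m, observed ΔE = -305.2 m.
Subtracting the expected shift leaves a residual of 340.0 − (326) = 14.0 m north and -305.2 − (-276) = -29.2 m east.
Residual distance = √(14.0² + (-29.2)²) = 32.4 m.

32 m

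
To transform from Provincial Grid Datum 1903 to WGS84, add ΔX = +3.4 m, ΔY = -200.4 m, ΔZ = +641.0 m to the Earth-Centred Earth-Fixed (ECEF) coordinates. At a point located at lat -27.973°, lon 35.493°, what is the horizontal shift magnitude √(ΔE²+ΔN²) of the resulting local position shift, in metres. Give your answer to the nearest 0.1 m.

The local east axis at (φ, λ) is (−sin λ, cos λ, 0), so ΔE = −sin(35.493°)·3.4 + cos(35.493°)·(-200.4) = -165.14 m.
The local north axis is (−sin φ cos λ, −sin φ sin λ, cos φ), giving ΔN = 1.298 − 54.576 + 566.111 = 512.83 m.
Horizontal magnitude = √(ΔE² + ΔN²) = √((-165.14)² + 512.83²) = 538.77 m.

538.8 m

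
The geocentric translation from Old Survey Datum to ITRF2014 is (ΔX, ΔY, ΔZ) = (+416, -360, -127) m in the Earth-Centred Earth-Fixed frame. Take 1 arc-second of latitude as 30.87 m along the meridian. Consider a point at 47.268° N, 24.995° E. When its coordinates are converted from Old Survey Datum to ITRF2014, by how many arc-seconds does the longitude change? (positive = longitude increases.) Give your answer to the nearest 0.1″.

Δλ = -24.0″

sin φ = 0.734536, cos φ = 0.678570, sin λ = 0.422539, cos λ = 0.906345.
East component: ΔE = −sin λ·ΔX + cos λ·ΔY = −(0.422539)(416) + (0.906345)(-360) = -502.06 m.
1° of latitude spans 3600 × 30.87 = 111132 m; at latitude φ, 1° of longitude spans that × cos φ = 75410.8 m, so Δλ = -502.06 / 75410.8 × 3600 = -23.968″.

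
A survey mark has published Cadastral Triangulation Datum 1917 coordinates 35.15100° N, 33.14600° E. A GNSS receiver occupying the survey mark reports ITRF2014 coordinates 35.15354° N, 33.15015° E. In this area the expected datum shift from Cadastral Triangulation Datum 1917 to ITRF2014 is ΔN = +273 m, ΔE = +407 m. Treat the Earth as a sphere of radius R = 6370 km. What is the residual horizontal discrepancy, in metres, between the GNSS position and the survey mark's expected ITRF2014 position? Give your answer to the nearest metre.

31 m

Observed coordinate differences: Δφ = +0.00254°, Δλ = +0.00415°.
Converting to metres (1° lat = 111177 m, cos φ = 0.817638): observed ΔN = 282.4 m, observed ΔE = 377.2 m.
Subtracting the expected shift leaves a residual of 282.4 − (273) = 9.4 m north and 377.2 − (407) = -29.8 m east.
Residual distance = √(9.4² + (-29.8)²) = 31.2 m.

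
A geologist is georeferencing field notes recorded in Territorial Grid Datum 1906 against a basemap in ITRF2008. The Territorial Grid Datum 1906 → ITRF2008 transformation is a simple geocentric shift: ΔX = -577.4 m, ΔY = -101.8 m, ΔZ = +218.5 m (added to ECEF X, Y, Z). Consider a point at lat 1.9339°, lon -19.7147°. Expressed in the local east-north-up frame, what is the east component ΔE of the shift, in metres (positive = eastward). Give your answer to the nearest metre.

ΔE = -291 m

The local east axis at (φ, λ) is (−sin λ, cos λ, 0), so ΔE = −sin(-19.7147°)·(-577.4) + cos(-19.7147°)·(-101.8) = -290.61 m.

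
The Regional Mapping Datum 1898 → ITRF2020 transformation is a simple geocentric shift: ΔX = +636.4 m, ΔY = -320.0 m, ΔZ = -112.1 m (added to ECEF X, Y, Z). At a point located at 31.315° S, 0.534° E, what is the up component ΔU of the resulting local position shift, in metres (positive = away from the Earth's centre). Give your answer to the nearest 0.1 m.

ΔU = 599.4 m

At φ = -31.315°, λ = 0.534°: sin φ = -0.519743, cos φ = 0.854323, sin λ = 0.009320, cos λ = 0.999957.
ΔU = cos φ cos λ·ΔX + cos φ sin λ·ΔY + sin φ·ΔZ = (0.854323)(0.999957)(636.4) + (0.854323)(0.009320)(-320.0) + (-0.519743)(-112.1) = 599.38 m.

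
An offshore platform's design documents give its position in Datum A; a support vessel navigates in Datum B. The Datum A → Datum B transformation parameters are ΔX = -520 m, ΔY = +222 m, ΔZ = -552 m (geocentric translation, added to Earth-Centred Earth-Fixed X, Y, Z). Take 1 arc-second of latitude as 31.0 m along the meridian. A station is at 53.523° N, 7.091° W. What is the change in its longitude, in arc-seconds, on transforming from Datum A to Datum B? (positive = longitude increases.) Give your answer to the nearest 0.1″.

sin φ = 0.804096, cos φ = 0.594500, sin λ = -0.123446, cos λ = 0.992351.
East component: ΔE = −sin λ·ΔX + cos λ·ΔY = −(-0.123446)(-520) + (0.992351)(222) = 156.11 m.
1° of latitude spans 3600 × 31.00 = 111600 m; at latitude φ, 1° of longitude spans that × cos φ = 66346.2 m, so Δλ = 156.11 / 66346.2 × 3600 = 8.471″.

Δλ = 8.5″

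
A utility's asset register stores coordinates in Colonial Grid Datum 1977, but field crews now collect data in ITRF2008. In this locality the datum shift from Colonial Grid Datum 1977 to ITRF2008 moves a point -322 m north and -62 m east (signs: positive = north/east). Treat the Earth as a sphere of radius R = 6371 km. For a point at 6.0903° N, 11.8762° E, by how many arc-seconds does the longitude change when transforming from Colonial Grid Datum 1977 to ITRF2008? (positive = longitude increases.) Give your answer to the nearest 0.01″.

Δλ = -2.02″

At latitude 6.0903°, cos φ = 0.994356.
One radian of longitude at latitude φ spans R cos φ, so Δλ = ΔE / (R cos φ) = -62.0 / (6371000 × 0.994356) = -9.7868e-06 rad = -2.019″.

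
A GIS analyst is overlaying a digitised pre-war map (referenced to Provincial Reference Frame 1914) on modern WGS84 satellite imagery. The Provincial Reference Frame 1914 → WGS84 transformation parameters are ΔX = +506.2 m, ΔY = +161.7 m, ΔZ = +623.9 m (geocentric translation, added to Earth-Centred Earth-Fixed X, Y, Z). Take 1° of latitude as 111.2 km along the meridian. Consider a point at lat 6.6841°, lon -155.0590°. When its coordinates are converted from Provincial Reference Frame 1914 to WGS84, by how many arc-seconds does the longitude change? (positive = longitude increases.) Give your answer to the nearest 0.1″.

sin φ = 0.116395, cos φ = 0.993203, sin λ = -0.421685, cos λ = -0.906742.
East component: ΔE = −sin λ·ΔX + cos λ·ΔY = −(-0.421685)(506.2) + (-0.906742)(161.7) = 66.84 m.
1° of latitude spans 111200 m; at latitude φ, 1° of longitude spans that × cos φ = 110444.2 m, so Δλ = 66.84 / 110444.2 × 3600 = 2.179″.

Δλ = 2.2″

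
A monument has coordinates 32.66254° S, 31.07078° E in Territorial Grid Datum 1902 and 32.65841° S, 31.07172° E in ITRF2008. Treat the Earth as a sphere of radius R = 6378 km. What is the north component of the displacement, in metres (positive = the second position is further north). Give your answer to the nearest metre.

ΔN = 460 m

Δφ = -32.65841° − -32.66254° = +0.00413°; Δλ = 31.07172° − 31.07078° = +0.00094°.
1° along a meridian = πR/180 = 111317 m.
ΔN = Δφ × 111317 = 459.7 m; ΔE = Δλ × 111317 × cos(-32.66254°) = +0.00094 × 111317 × 0.841864 = 88.1 m.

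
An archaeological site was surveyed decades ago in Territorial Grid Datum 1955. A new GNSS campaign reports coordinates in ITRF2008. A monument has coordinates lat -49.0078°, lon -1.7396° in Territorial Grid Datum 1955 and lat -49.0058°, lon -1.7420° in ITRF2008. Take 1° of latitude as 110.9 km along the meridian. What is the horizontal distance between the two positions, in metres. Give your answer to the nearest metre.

282 m

Δφ = -49.0058° − -49.0078° = +0.0020°; Δλ = -1.7420° − -1.7396° = -0.0024°.
ΔN = Δφ × 110900 = 221.8 m; ΔE = Δλ × 110900 × cos(-49.0078°) = -0.0024 × 110900 × 0.655956 = -174.6 m.
Distance = √(ΔE² + ΔN²) = √((-174.6)² + 221.8²) = 282.3 m.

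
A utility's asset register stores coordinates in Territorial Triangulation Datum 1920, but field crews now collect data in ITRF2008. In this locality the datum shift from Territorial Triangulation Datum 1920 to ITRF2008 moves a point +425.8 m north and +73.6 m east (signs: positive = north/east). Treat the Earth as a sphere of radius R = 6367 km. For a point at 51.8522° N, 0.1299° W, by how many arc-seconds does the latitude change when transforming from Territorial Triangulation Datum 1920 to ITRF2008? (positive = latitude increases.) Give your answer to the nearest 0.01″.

On a sphere of radius R, 1 rad of latitude = R, so Δφ = ΔN / R = 425.8 / 6367000 = 6.6876e-05 rad = 13.794″.

Δφ = 13.79″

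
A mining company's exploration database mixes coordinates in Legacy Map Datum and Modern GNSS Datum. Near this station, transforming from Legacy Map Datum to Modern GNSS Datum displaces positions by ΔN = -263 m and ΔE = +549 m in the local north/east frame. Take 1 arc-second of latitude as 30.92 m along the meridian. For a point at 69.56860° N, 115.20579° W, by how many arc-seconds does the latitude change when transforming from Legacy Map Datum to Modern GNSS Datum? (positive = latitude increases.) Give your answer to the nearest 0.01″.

Δφ = -8.51″

1″ of latitude = 30.92 m, so Δφ = -263.0 / 30.92 = -8.506″.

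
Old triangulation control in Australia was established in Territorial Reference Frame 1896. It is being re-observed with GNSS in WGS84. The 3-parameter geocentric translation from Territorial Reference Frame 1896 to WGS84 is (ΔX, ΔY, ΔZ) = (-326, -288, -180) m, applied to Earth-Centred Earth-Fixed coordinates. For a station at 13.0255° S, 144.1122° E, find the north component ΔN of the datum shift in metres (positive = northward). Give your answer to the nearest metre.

ΔN = -154 m

At φ = -13.0255°, λ = 144.1122°: sin φ = -0.225385, cos φ = 0.974270, sin λ = 0.586200, cos λ = -0.810166.
ΔN = −sin φ cos λ·ΔX − sin φ sin λ·ΔY + cos φ·ΔZ = −(-0.225385)(-0.810166)(-326) − (-0.225385)(0.586200)(-288) + (0.974270)(-180) = -153.89 m.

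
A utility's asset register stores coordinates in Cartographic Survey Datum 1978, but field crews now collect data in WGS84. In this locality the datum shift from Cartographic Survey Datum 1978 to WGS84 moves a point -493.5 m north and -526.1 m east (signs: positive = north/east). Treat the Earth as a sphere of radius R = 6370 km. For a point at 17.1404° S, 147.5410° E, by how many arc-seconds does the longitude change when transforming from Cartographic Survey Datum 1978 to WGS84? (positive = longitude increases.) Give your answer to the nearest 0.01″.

At latitude -17.1404°, cos φ = 0.955585.
One radian of longitude at latitude φ spans R cos φ, so Δλ = ΔE / (R cos φ) = -526.1 / (6370000 × 0.955585) = -8.6429e-05 rad = -17.827″.

Δλ = -17.83″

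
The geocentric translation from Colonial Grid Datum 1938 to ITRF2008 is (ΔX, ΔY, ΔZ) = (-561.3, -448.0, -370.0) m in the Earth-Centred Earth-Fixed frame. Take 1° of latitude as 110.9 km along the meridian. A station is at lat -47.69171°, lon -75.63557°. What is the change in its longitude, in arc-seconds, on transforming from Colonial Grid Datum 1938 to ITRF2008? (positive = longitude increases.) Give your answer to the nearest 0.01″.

sin φ = -0.739534, cos φ = 0.673120, sin λ = -0.968737, cos λ = 0.248089.
East component: ΔE = −sin λ·ΔX + cos λ·ΔY = −(-0.968737)(-561.3) + (0.248089)(-448.0) = -654.90 m.
1° of latitude spans 110900 m; at latitude φ, 1° of longitude spans that × cos φ = 74649.0 m, so Δλ = -654.90 / 74649.0 × 3600 = -31.583″.

Δλ = -31.58″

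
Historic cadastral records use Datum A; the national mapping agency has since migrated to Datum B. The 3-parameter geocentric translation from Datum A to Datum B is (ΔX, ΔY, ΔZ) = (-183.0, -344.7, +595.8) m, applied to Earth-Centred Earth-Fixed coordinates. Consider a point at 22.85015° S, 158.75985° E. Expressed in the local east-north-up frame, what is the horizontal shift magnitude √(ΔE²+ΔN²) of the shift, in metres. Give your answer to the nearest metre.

687 m

The local east axis at (φ, λ) is (−sin λ, cos λ, 0), so ΔE = −sin(158.75985°)·(-183.0) + cos(158.75985°)·(-344.7) = 387.58 m.
The local north axis is (−sin φ cos λ, −sin φ sin λ, cos φ), giving ΔN = 66.236 − 48.493 + 549.044 = 566.79 m.
Horizontal magnitude = √(ΔE² + ΔN²) = √(387.58² + 566.79²) = 686.63 m.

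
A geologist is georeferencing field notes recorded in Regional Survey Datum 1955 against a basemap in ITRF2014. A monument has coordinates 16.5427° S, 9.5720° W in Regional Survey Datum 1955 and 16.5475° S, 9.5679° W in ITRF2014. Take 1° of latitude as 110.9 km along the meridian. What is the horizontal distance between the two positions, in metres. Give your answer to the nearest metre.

688 m

Δφ = -16.5475° − -16.5427° = -0.0048°; Δλ = -9.5679° − -9.5720° = +0.0041°.
ΔN = Δφ × 110900 = -532.3 m; ΔE = Δλ × 110900 × cos(-16.5427°) = +0.0041 × 110900 × 0.958608 = 435.9 m.
Distance = √(ΔE² + ΔN²) = √(435.9² + (-532.3)²) = 688.0 m.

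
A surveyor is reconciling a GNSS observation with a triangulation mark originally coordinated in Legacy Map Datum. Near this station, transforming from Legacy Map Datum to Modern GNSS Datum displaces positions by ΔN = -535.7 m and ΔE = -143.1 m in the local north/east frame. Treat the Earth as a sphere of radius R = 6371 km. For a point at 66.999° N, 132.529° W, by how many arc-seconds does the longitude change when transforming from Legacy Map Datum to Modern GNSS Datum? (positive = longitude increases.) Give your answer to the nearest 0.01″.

Δλ = -11.86″

At latitude 66.999°, cos φ = 0.390747.
One radian of longitude at latitude φ spans R cos φ, so Δλ = ΔE / (R cos φ) = -143.1 / (6371000 × 0.390747) = -5.7483e-05 rad = -11.857″.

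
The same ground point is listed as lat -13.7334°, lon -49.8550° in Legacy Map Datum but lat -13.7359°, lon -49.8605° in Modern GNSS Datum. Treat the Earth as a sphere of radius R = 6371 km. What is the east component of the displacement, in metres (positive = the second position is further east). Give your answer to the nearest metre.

ΔE = -594 m

Δφ = -13.7359° − -13.7334° = -0.0025°; Δλ = -49.8605° − -49.8550° = -0.0055°.
1° along a meridian = πR/180 = 111195 m.
ΔN = Δφ × 111195 = -278.0 m; ΔE = Δλ × 111195 × cos(-13.7334°) = -0.0055 × 111195 × 0.971411 = -594.1 m.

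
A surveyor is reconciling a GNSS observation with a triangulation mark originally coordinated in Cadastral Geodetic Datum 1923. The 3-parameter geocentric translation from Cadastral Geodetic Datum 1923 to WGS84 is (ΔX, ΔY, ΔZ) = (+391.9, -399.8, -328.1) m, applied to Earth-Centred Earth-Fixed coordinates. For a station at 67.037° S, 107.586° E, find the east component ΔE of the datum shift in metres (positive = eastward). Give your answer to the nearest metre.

ΔE = -253 m

The local east axis at (φ, λ) is (−sin λ, cos λ, 0), so ΔE = −sin(107.586°)·391.9 + cos(107.586°)·(-399.8) = -252.79 m.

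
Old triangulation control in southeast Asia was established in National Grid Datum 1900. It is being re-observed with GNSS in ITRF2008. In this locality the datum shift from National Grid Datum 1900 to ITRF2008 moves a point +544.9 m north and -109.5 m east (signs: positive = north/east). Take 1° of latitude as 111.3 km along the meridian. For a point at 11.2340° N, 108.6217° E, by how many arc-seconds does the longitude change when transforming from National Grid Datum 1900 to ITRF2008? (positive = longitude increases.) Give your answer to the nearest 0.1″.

At latitude 11.2340°, cos φ = 0.980840.
1° of longitude at this latitude = 111.3 × cos φ = 109.17 km, so Δλ = -109.5 / 109167.5 = -0.0010030° = -3.611″.

Δλ = -3.6″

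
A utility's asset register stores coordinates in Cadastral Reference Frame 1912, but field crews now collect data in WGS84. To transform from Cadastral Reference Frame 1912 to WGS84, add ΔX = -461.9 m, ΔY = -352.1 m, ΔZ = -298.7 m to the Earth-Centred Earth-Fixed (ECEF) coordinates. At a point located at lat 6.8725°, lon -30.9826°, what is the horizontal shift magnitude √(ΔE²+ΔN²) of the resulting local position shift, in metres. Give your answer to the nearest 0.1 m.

603.8 m

The local east axis at (φ, λ) is (−sin λ, cos λ, 0), so ΔE = −sin(-30.9826°)·(-461.9) + cos(-30.9826°)·(-352.1) = -539.64 m.
The local north axis is (−sin φ cos λ, −sin φ sin λ, cos φ), giving ΔN = 47.385 − 21.689 − 296.554 = -270.86 m.
Horizontal magnitude = √(ΔE² + ΔN²) = √((-539.64)² + (-270.86)²) = 603.80 m.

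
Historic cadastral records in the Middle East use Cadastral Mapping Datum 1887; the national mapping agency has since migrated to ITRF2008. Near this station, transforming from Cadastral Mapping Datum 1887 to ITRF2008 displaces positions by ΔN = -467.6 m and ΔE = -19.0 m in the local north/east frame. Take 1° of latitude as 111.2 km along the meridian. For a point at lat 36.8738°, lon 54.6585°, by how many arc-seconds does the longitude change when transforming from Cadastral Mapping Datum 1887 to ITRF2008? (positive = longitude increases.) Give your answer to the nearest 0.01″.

At latitude 36.8738°, cos φ = 0.799959.
1° of longitude at this latitude = 111.2 × cos φ = 88.96 km, so Δλ = -19.0 / 88955.5 = -0.0002136° = -0.769″.

Δλ = -0.77″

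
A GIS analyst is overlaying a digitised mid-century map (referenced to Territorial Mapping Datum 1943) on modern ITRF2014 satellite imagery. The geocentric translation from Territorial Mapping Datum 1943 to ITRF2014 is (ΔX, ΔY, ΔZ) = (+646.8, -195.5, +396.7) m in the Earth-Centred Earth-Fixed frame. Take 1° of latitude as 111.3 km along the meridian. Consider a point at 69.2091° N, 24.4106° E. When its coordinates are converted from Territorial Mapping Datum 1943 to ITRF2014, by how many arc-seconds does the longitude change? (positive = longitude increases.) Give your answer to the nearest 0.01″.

Δλ = -40.58″

sin φ = 0.934882, cos φ = 0.354958, sin λ = 0.413273, cos λ = 0.910607.
East component: ΔE = −sin λ·ΔX + cos λ·ΔY = −(0.413273)(646.8) + (0.910607)(-195.5) = -445.33 m.
1° of latitude spans 111300 m; at latitude φ, 1° of longitude spans that × cos φ = 39506.9 m, so Δλ = -445.33 / 39506.9 × 3600 = -40.580″.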